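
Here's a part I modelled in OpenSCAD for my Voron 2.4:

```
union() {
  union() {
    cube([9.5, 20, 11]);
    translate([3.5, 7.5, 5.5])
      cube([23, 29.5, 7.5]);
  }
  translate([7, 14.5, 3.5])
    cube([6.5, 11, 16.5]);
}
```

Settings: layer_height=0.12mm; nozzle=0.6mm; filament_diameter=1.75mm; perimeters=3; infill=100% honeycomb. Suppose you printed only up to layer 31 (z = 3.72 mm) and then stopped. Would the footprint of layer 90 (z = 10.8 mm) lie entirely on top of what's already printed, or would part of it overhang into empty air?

Compare the two slices. At z = 3.72: the 9.5×20 cube contributes its full rectangle (area 190.00 mm²); the cube at (3.5, 7.5) does not reach this height (z outside [5.5, 13]); Taking the union: only the 9.5×20 cube is present, so the union is just that shape — area = 190.00 mm²; the 6.5×11 cube at (7, 14.5) contributes its full rectangle (area 71.50 mm²); Taking the union: the regions partially overlap — summed areas 261.50 mm² minus the doubly-counted overlap 13.75 mm² gives 247.75 mm² — area = 247.75 mm². At z = 10.8: the cube is present — its section is the full 9.5×20 rectangle (area 190.00 mm²); the cube at (3.5, 7.5) is present — its section is the full 23×29.5 rectangle (area 678.50 mm²); Merging all regions: the regions partially overlap — summed areas 868.50 mm² minus the doubly-counted overlap 75.00 mm² gives 793.50 mm² — area = 793.50 mm²; the cube at (7, 14.5) is present — its section is the full 6.5×11 rectangle (area 71.50 mm²); Combining (union): the 6.5×11 cube at (7, 14.5) lies entirely inside the result so far, so the union is just the result so far — area = 793.50 mm². Checking containment: at z = 10.8 the cross-section extends beyond the z = 3.72 cross-section by about 545.75 mm².

part overhangs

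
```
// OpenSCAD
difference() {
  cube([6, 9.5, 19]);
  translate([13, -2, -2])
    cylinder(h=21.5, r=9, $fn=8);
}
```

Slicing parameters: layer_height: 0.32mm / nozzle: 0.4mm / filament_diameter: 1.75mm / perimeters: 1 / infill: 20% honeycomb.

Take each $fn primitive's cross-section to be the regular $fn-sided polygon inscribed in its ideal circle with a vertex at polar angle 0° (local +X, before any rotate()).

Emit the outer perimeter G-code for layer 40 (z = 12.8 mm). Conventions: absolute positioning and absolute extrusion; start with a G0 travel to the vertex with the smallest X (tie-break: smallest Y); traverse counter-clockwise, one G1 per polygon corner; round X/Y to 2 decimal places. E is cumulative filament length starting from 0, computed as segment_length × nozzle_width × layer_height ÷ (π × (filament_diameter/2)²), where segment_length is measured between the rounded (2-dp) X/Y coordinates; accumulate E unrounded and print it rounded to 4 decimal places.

G0 X0.00 Y0.00 Z12.80
G1 X4.83 Y0.00 E0.2570
G1 X6.00 Y2.83 E0.4200
G1 X6.00 Y9.50 E0.7750
G1 X0.00 Y9.50 E1.0942
G1 X0.00 Y0.00 E1.5998

At z = 12.8 mm: the cube (footprint 6×9.5) is included at this height; the cylinder at (13, -2): section is a regular 8-gon, circumradius r=9; After the difference (first − rest): starting from the 6×9.5 cube, the r=9 cylinder at (13, -2) partially overlaps it — only the 1.66 mm² overlap (of its 229.10 mm²) is removed, clipping the outline — 1 connected region. The outline is a single polygon with 5 vertices. Extrusion per mm of travel: 0.4 × 0.32 / (π × 0.875²) = 0.053216. Accumulating E over each segment gives final E = 1.5998.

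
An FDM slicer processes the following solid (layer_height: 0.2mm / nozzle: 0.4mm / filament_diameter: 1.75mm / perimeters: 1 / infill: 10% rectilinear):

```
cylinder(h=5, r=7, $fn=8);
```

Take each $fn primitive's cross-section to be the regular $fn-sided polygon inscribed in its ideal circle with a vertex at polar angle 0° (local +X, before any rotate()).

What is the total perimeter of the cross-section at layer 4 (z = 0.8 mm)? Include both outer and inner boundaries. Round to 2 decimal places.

42.86 mm

At z = 0.8 mm: the r=7 cylinder contributes a regular 8-gon of circumradius 7 (perimeter = 2·8·7.000·sin(180°/8) = 42.86 mm). Overall, the cross-section is a single solid region. Total boundary length (outer) = 42.86 mm.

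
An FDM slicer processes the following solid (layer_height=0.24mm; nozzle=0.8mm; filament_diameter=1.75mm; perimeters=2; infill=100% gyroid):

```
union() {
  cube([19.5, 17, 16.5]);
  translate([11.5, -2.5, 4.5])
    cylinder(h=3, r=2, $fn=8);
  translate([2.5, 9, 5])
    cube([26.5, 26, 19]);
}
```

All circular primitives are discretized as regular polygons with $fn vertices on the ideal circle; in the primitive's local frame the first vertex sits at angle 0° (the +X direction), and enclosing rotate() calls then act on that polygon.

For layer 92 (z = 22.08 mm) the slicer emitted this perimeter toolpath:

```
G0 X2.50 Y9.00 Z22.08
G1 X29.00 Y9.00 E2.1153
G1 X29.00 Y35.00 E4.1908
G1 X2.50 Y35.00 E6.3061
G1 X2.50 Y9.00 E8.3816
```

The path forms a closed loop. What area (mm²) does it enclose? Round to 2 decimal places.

689.00 mm²

Apply the shoelace formula to the sequence of (X, Y) vertices; enclosed area = 689.00 mm².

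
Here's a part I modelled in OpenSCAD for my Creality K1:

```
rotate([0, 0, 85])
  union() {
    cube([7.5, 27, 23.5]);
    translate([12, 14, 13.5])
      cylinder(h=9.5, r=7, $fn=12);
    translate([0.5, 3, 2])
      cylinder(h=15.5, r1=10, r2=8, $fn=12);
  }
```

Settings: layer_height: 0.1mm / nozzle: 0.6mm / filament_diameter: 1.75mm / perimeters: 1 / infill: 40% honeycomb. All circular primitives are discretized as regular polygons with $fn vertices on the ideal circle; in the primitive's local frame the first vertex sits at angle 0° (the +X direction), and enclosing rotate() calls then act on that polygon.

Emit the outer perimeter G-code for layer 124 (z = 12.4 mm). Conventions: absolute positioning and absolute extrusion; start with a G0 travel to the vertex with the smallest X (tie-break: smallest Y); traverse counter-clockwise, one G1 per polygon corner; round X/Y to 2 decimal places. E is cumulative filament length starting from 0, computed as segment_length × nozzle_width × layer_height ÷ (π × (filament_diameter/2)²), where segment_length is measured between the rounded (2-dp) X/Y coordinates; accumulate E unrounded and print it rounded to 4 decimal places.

At z = 12.4 mm: the 7.5×27 cube contributes its full rectangle; the cylinder at (12, 14) does not reach this height (z outside [13.5, 23]); the cone at (0.5, 3) (r1=10→r2=8) has section circumradius 8.658 here — a regular 12-gon; Combining (union): the regions partially overlap (shared area 78.23 mm²), so overlapping operands fuse into one piece — 1 connected region; (whole slice rotated 85° about Z — lengths, areas and connectivity unchanged). The outline is a single polygon with 14 vertices. Extrusion per mm of travel: 0.6 × 0.1 / (π × 0.875²) = 0.024945. Accumulating E over each segment gives final E = 2.1740.

G0 X-26.90 Y2.35 Z12.40
G1 X-11.48 Y1.00 E0.3861
G1 X-10.79 Y-2.90 E0.4849
G1 X-7.91 Y-6.33 E0.5966
G1 X-3.70 Y-7.87 E0.7085
G1 X0.71 Y-7.09 E0.8202
G1 X4.15 Y-4.21 E0.9321
G1 X5.68 Y0.00 E1.0438
G1 X4.90 Y4.42 E1.1558
G1 X2.02 Y7.85 E1.2675
G1 X-2.19 Y9.38 E1.3793
G1 X-6.60 Y8.61 E1.4909
G1 X-7.14 Y8.15 E1.5086
G1 X-26.24 Y9.82 E1.9869
G1 X-26.90 Y2.35 E2.1740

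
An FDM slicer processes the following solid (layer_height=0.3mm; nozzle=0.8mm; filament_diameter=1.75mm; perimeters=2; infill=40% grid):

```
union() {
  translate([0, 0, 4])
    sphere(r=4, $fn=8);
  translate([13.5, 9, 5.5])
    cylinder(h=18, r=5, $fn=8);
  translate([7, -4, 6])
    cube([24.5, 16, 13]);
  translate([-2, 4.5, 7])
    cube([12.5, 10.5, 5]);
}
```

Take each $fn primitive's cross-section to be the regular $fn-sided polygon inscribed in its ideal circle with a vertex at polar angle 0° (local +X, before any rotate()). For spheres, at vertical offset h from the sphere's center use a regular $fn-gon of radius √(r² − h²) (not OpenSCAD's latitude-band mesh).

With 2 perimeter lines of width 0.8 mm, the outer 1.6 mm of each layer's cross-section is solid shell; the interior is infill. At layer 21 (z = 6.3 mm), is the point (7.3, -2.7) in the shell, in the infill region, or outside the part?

shell

At z = 6.3 mm: the sphere: section is a regular 8-gon, circumradius = √(r²−h²) = √(4²−2.3²) = 3.273; the cylinder at (13.5, 9): section is a regular 8-gon, circumradius r=5; the 24.5×16 cube at (7, -4) contributes its full rectangle; the cube at (-2, 4.5) is not intersected at this z (z outside [7, 12]); Taking the union: the regions partially overlap (shared area 61.63 mm²), so overlapping operands fuse into one piece — 2 connected regions. Overall, the cross-section has 2 separate islands. The nearest boundary edge runs (7.00, -4.00)→(7.00, 12.00); distance from the point to it = 0.30 mm. (Shell/infill is judged within the island containing the point — the largest one.) The point is inside the cross-section, 0.30 mm from the nearest boundary — within the 1.6 mm shell band (2 × 0.8).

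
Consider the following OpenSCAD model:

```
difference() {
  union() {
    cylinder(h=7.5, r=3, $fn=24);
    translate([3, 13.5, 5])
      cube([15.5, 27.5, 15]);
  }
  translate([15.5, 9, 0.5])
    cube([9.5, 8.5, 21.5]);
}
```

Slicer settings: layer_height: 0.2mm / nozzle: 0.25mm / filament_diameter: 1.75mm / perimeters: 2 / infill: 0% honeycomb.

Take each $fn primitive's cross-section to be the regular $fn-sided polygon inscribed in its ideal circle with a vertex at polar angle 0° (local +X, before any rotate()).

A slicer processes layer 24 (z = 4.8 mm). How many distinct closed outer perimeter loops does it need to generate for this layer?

At z = 4.8 mm: the r=3 cylinder contributes a regular 24-gon of circumradius 3; the cube at (3, 13.5) is absent (z outside [5, 20]); Combining (union): only the r=3 cylinder is present, so the union is just that shape — 1 connected region; the 9.5×8.5 cube at (15.5, 9) contributes its full rectangle; Subtracting the remaining from the first: starting from that combined region, the 9.5×8.5 cube at (15.5, 9) misses the remaining region (no effect) — 1 connected region. The result has 1 disconnected region.

1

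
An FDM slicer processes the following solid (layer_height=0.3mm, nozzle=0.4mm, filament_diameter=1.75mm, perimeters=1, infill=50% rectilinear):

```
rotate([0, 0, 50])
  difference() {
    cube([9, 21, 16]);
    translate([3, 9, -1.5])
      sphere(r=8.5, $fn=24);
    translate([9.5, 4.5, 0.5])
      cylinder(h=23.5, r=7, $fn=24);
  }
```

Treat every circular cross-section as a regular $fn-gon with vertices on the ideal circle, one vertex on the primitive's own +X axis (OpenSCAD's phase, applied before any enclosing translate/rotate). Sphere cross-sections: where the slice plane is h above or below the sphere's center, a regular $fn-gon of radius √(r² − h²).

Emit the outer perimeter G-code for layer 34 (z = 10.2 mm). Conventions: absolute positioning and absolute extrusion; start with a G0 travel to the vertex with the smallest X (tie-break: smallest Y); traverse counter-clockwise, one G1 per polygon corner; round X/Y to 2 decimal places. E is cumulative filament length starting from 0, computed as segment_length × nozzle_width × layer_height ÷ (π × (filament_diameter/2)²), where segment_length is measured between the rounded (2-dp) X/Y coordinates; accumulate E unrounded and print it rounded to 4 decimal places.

G0 X-16.09 Y13.50 Z10.20
G1 X0.00 Y0.00 E1.0479
G1 X2.70 Y3.22 E1.2575
G1 X1.44 Y3.28 E1.3204
G1 X-0.30 Y3.83 E1.4115
G1 X-1.84 Y4.81 E1.5026
G1 X-3.07 Y6.15 E1.5933
G1 X-3.92 Y7.78 E1.6850
G1 X-4.31 Y9.56 E1.7759
G1 X-4.23 Y11.39 E1.8673
G1 X-3.68 Y13.13 E1.9584
G1 X-2.97 Y14.24 E2.0241
G1 X-10.30 Y20.39 E2.5015
G1 X-16.09 Y13.50 E2.9505

At z = 10.2 mm: the 9×21 cube contributes its full rectangle; the sphere at (3, 9) does not reach this height (|z−center|=11.700 > r=8.5); the r=7 cylinder at (9.5, 4.5) contributes a regular 24-gon of circumradius 7; After the difference (first − rest): starting from the 9×21 cube, the r=7 cylinder at (9.5, 4.5) partially overlaps it — only the 61.28 mm² overlap (of its 152.19 mm²) is removed, clipping the outline — 1 connected region; (whole slice rotated 50° about Z — lengths, areas and connectivity unchanged). The outline is a single polygon with 13 vertices. Extrusion per mm of travel: 0.4 × 0.3 / (π × 0.875²) = 0.049890. Accumulating E over each segment gives final E = 2.9505.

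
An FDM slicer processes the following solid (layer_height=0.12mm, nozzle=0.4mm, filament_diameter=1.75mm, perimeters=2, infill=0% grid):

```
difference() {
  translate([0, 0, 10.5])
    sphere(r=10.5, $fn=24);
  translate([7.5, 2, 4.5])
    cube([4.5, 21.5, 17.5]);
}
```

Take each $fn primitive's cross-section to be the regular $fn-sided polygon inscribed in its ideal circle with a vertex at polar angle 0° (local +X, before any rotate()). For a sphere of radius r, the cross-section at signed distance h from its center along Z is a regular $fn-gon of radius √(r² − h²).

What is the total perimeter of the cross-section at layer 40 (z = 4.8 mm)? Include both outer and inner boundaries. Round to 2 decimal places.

56.08 mm

At z = 4.8 mm: the r=10.5 sphere contributes a regular 24-gon of circumradius √(10.5²−5.7²) = 8.818 (perimeter = 2·24·8.818·sin(180°/24) = 55.25 mm); the 4.5×21.5 cube at (7.5, 2) contributes its full rectangle (perimeter 52.00 mm); Taking the first minus the rest: starting from the r=10.5 sphere, the 4.5×21.5 cube at (7.5, 2) partially overlaps it — only the 1.53 mm² overlap (of its 96.75 mm²) is removed, clipping the outline — boundary = 56.08 mm. Overall, the cross-section is a single solid region. Total boundary length (outer) = 56.08 mm.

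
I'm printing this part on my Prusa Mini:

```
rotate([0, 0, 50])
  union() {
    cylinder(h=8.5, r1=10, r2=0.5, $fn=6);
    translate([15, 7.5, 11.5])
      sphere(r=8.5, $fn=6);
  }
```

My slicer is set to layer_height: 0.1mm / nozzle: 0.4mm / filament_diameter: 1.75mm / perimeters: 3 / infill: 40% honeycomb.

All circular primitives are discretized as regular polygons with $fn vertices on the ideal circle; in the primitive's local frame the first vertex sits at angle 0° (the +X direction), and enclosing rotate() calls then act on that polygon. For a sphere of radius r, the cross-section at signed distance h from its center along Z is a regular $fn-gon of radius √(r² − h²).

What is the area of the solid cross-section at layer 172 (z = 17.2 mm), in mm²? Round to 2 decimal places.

At z = 17.2 mm: the cone is absent (z outside [0, 8.5]); the r=8.5 sphere at (15, 7.5) slices to a regular 6-gon of circumradius 6.306 (√(r²−h²) with h=5.7 from center) (area = (6/2)·6.306²·sin(360°/6) = 103.30 mm²); Taking the union: only the r=8.5 sphere at (15, 7.5) is present, so the union is just that shape — area = 103.30 mm²; (rotated 50° about Z; rotation is an isometry so areas/perimeters/island counts are preserved). Overall, the cross-section is a single solid region. Net area = 103.30 mm².

103.30 mm²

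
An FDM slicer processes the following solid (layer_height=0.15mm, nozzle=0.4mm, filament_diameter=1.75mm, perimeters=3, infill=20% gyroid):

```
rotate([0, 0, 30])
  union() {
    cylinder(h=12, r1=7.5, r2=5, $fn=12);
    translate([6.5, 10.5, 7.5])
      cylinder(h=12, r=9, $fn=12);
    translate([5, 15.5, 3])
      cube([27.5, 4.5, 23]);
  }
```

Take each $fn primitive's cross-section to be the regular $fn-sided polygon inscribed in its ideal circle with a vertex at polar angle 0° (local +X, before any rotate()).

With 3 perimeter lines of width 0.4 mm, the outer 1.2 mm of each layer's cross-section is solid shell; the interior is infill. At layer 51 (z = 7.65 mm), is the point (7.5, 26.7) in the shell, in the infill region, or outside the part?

shell

At z = 7.65 mm: the cone: at t=0.638 of its height the radius interpolates to r₁+(r₂−r₁)t = 5.906, giving a regular 12-gon of that circumradius; the cylinder at (6.5, 10.5): section is a regular 12-gon, circumradius r=9; the cube at (5, 15.5) (footprint 27.5×4.5) is included at this height; Taking the union: the regions partially overlap (shared area 36.08 mm²), so overlapping operands fuse into one piece — 1 connected region; (rotated 30° about Z; rotation is an isometry so areas/perimeters/island counts are preserved). Overall, the cross-section is a single solid region. Undo the 30° rotation: the query point maps to (19.845, 19.373) in the un-rotated model frame. The nearest boundary edge runs (5.00, 20.00)→(32.50, 20.00); distance from the point to it = 0.63 mm. The point is inside the cross-section, 0.63 mm from the nearest boundary — within the 1.2 mm shell band (3 × 0.4).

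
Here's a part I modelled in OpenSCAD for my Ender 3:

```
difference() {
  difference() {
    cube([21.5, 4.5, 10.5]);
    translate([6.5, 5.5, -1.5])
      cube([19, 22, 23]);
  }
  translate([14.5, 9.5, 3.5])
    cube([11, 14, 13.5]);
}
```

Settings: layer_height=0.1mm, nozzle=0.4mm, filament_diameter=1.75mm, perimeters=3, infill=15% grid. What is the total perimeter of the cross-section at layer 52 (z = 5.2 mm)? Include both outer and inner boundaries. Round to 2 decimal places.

52.00 mm

At z = 5.2 mm: the cube is present — its section is the full 21.5×4.5 rectangle (perimeter 52.00 mm); the cube at (6.5, 5.5) is present — its section is the full 19×22 rectangle (perimeter 82.00 mm); Taking the first minus the rest: starting from the 21.5×4.5 cube, the 19×22 cube at (6.5, 5.5) misses the remaining region (no effect) — boundary = 52.00 mm; the 11×14 cube at (14.5, 9.5) contributes its full rectangle (perimeter 50.00 mm); Subtracting the remaining from the first: starting from the result so far, the 11×14 cube at (14.5, 9.5) misses the remaining region (no effect) — boundary = 52.00 mm. Overall, the cross-section is a single solid region. Total boundary length (outer) = 52.00 mm.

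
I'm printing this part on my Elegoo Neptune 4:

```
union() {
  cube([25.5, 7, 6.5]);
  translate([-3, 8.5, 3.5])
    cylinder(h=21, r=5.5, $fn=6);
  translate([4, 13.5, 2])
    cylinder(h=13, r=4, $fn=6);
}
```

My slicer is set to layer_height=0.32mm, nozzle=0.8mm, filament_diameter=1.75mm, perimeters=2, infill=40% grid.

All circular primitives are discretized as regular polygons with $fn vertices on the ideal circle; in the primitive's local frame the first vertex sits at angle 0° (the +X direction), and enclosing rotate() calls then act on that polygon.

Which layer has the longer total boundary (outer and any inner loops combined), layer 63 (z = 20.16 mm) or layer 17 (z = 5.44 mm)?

layer 17 (z = 5.44 mm)

Layer 63 (z = 20.16): the cube is not intersected at this z (z outside [0, 6.5]); the r=5.5 cylinder at (-3, 8.5) gives a regular 6-gon of circumradius 5.5 (constant along its height) (perimeter = 2·6·5.500·sin(180°/6) = 33.00 mm); the cylinder at (4, 13.5) is absent (z outside [2, 15]); Taking the union: only the r=5.5 cylinder at (-3, 8.5) is present, so the union is just that shape — boundary = 33.00 mm. So its perimeter = 33.00 mm. Layer 17 (z = 5.44): the cube (footprint 25.5×7) is included at this height (perimeter 65.00 mm); the cylinder at (-3, 8.5): section is a regular 6-gon, circumradius r=5.5 (perimeter = 2·6·5.500·sin(180°/6) = 33.00 mm); the r=4 cylinder at (4, 13.5) gives a regular 6-gon of circumradius 4 (constant along its height) (perimeter = 2·6·4.000·sin(180°/6) = 24.00 mm); Combining (union): the regions partially overlap (shared area 2.31 mm²), so the edge portions inside another operand are dropped and the merged outline is re-measured after clipping — boundary = 114.27 mm. So its perimeter = 114.27 mm. Layer 17 is larger (114.27 vs 33.00 mm).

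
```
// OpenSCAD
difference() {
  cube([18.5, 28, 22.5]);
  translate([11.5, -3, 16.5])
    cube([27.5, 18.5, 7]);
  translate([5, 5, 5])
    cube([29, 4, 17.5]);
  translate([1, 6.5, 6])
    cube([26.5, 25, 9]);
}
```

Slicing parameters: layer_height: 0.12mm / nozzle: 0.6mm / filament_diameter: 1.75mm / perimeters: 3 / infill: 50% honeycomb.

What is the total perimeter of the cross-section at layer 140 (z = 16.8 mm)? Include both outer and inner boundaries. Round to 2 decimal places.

At z = 16.8 mm: the cube is present — its section is the full 18.5×28 rectangle (perimeter 93.00 mm); the cube at (11.5, -3) is present — its section is the full 27.5×18.5 rectangle (perimeter 92.00 mm); the cube at (5, 5) is present — its section is the full 29×4 rectangle (perimeter 66.00 mm); the cube at (1, 6.5) does not reach this height (z outside [6, 15]); After the difference (first − rest): starting from the 18.5×28 cube, the 27.5×18.5 cube at (11.5, -3) partially overlaps it — only the 108.50 mm² overlap (of its 508.75 mm²) is removed, clipping the outline; the 29×4 cube at (5, 5) partially overlaps it — only the 26.00 mm² overlap (of its 116.00 mm²) is removed, clipping the outline — boundary = 106.00 mm. Overall, the cross-section is a single solid region. Total boundary length (outer) = 106.00 mm.

106.00 mm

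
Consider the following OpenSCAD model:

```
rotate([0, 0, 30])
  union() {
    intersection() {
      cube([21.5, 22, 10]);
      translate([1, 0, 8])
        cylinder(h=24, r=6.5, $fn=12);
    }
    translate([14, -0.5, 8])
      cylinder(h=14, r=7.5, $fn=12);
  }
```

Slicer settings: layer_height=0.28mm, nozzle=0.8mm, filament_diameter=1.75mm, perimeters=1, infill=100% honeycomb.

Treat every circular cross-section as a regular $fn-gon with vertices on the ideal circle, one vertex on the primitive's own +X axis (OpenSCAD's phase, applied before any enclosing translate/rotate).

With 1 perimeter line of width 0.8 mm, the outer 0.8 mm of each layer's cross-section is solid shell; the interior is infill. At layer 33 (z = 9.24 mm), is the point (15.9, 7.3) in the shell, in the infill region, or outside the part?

infill

At z = 9.24 mm: the cube is present — its section is the full 21.5×22 rectangle; the r=6.5 cylinder at (1, 0) gives a regular 12-gon of circumradius 6.5 (constant along its height); After intersecting: the r=6.5 cylinder at (1, 0) partially overlaps the 21.5×22 cube; clipping to the common part keeps 38.05 mm² — 1 connected region; the cylinder at (14, -0.5): section is a regular 12-gon, circumradius r=7.5; Combining (union): the regions partially overlap (shared area 0.70 mm²), so overlapping operands fuse into one piece — 1 connected region; (rotated 30° about Z; rotation is an isometry so areas/perimeters/island counts are preserved). Overall, the cross-section is a single solid region. Undo the 30° rotation: the query point maps to (17.420, -1.628) in the un-rotated model frame. The nearest boundary edge runs (21.50, -0.50)→(20.50, -4.25); distance from the point to it = 3.65 mm. The point is inside the cross-section and 3.65 mm from the nearest boundary — more than the 0.8 mm shell width (1 × 0.8), so it's in the infill interior.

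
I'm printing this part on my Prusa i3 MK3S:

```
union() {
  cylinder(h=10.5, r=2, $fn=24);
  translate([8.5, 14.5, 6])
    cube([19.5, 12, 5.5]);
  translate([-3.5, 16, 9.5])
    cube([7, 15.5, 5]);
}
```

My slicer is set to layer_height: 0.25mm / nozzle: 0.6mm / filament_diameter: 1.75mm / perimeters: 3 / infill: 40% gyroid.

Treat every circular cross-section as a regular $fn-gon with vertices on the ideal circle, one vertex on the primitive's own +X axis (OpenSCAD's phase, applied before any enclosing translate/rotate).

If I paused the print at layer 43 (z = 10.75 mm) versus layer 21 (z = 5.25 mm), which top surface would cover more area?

Layer 43 (z = 10.75): the cylinder is absent (z outside [0, 10.5]); the 19.5×12 cube at (8.5, 14.5) contributes its full rectangle (area 234.00 mm²); the 7×15.5 cube at (-3.5, 16) contributes its full rectangle (area 108.50 mm²); Taking the union: the 2 present regions are separate (no shared area or edge), so areas and boundary lengths simply add and each stays a separate island — area = 342.50 mm². So its area = 342.50 mm². Layer 21 (z = 5.25): the r=2 cylinder contributes a regular 24-gon of circumradius 2 (area = (24/2)·2.000²·sin(360°/24) = 12.42 mm²); the cube at (8.5, 14.5) is not intersected at this z (z outside [6, 11.5]); the cube at (-3.5, 16) does not reach this height (z outside [9.5, 14.5]); Taking the union: only the r=2 cylinder is present, so the union is just that shape — area = 12.42 mm². So its area = 12.42 mm². Layer 43 is larger (342.50 vs 12.42 mm²).

layer 43 (z = 10.75 mm)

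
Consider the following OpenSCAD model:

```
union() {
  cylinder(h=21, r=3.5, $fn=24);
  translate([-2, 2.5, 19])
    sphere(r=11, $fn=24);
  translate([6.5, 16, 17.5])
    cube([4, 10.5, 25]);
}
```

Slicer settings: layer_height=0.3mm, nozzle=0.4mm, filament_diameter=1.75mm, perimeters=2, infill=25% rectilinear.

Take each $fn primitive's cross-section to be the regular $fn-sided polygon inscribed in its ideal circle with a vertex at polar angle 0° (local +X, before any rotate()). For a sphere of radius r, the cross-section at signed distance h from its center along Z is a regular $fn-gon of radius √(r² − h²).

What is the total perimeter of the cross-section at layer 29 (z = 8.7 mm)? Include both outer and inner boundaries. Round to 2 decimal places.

At z = 8.7 mm: the r=3.5 cylinder gives a regular 24-gon of circumradius 3.5 (constant along its height) (perimeter = 2·24·3.500·sin(180°/24) = 21.93 mm); the sphere at (-2, 2.5): section is a regular 24-gon, circumradius = √(r²−h²) = √(11²−10.3²) = 3.861 (perimeter = 2·24·3.861·sin(180°/24) = 24.19 mm); the cube at (6.5, 16) is not intersected at this z (z outside [17.5, 42.5]); Taking the union: the regions partially overlap (shared area 19.36 mm²), so the edge portions inside another operand are dropped and the merged outline is re-measured after clipping — boundary = 29.74 mm. Overall, the cross-section is a single solid region. Total boundary length (outer) = 29.74 mm.

29.74 mm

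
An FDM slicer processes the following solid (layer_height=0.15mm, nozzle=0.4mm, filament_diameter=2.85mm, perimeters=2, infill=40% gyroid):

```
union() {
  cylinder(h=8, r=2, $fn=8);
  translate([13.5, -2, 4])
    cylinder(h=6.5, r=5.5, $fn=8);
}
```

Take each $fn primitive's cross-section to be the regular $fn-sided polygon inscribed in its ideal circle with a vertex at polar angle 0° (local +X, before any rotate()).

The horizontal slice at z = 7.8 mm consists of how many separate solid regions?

2

At z = 7.8 mm: the cylinder: section is a regular 8-gon, circumradius r=2; the r=5.5 cylinder at (13.5, -2) gives a regular 8-gon of circumradius 5.5 (constant along its height); Merging all regions: the 2 present regions are separate (no shared area or edge), so areas and boundary lengths simply add and each stays a separate island — 2 connected regions. The result has 2 disconnected regions.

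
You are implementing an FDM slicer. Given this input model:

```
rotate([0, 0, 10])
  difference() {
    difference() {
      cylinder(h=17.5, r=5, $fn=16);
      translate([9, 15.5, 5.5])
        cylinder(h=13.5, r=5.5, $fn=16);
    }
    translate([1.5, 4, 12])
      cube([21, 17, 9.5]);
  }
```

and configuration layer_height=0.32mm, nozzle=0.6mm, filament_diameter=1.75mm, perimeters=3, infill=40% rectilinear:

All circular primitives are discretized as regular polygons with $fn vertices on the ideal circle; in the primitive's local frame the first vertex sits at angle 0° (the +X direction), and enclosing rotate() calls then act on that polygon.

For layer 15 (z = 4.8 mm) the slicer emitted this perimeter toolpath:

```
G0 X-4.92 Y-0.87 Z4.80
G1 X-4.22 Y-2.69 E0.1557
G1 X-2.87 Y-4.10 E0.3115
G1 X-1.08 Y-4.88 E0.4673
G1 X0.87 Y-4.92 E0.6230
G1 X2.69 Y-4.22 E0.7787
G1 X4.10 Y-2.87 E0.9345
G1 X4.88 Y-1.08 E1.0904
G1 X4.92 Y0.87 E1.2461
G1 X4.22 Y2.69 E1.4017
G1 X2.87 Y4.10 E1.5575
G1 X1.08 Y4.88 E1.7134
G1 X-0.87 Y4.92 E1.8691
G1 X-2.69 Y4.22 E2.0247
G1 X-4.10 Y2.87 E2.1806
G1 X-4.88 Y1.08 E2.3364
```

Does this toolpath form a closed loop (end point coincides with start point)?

Start point (G0): (-4.92, -0.87). End point (last G1): the path does not return to the start — open.

no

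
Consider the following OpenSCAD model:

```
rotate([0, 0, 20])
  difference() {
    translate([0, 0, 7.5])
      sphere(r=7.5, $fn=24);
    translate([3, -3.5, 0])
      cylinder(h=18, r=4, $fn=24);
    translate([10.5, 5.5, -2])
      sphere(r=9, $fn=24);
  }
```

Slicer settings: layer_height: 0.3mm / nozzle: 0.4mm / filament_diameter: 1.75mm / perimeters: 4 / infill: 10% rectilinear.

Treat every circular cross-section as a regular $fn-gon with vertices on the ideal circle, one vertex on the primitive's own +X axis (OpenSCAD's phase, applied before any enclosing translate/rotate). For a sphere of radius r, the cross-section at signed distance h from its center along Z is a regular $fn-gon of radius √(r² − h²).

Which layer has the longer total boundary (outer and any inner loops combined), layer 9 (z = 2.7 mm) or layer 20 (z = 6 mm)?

layer 20 (z = 6 mm)

Layer 9 (z = 2.7): the sphere: section is a regular 24-gon, circumradius = √(r²−h²) = √(7.5²−4.8²) = 5.763 (perimeter = 2·24·5.763·sin(180°/24) = 36.11 mm); the r=4 cylinder at (3, -3.5) contributes a regular 24-gon of circumradius 4 (perimeter = 2·24·4.000·sin(180°/24) = 25.06 mm); the r=9 sphere at (10.5, 5.5) contributes a regular 24-gon of circumradius √(9²−4.7²) = 7.675 (perimeter = 2·24·7.675·sin(180°/24) = 48.09 mm); Subtracting the remaining from the first: starting from the r=7.5 sphere, the r=4 cylinder at (3, -3.5) partially overlaps it — only the 29.78 mm² overlap (of its 49.69 mm²) is removed, clipping the outline; the r=9 sphere at (10.5, 5.5) partially overlaps it — only the 6.20 mm² overlap (of its 182.96 mm²) is removed, clipping the outline — boundary = 38.81 mm; (whole slice rotated 20° about Z — lengths, areas and connectivity unchanged). So its perimeter = 38.81 mm. Layer 20 (z = 6): the sphere: section is a regular 24-gon, circumradius = √(r²−h²) = √(7.5²−1.5²) = 7.348 (perimeter = 2·24·7.348·sin(180°/24) = 46.04 mm); the r=4 cylinder at (3, -3.5) contributes a regular 24-gon of circumradius 4 (perimeter = 2·24·4.000·sin(180°/24) = 25.06 mm); the sphere at (10.5, 5.5): section is a regular 24-gon, circumradius = √(r²−h²) = √(9²−8²) = 4.123 (perimeter = 2·24·4.123·sin(180°/24) = 25.83 mm); After the difference (first − rest): starting from the r=7.5 sphere, the r=4 cylinder at (3, -3.5) partially overlaps it — only the 42.91 mm² overlap (of its 49.69 mm²) is removed, clipping the outline; the r=9 sphere at (10.5, 5.5) misses the remaining region (no effect) — boundary = 54.70 mm; (rotated 20° about Z; rotation is an isometry so areas/perimeters/island counts are preserved). So its perimeter = 54.70 mm. Layer 20 is larger (54.70 vs 38.81 mm).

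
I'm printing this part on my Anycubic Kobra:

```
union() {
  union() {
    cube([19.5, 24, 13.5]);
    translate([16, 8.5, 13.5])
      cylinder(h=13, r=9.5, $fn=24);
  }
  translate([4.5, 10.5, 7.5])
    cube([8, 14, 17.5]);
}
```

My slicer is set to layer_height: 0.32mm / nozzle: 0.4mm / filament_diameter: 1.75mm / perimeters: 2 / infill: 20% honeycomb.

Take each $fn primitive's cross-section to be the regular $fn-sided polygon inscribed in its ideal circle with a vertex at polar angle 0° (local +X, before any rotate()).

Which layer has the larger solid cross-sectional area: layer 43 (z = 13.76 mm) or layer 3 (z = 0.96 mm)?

Layer 43 (z = 13.76): the cube does not reach this height (z outside [0, 13.5]); the cylinder at (16, 8.5): section is a regular 24-gon, circumradius r=9.5 (area = (24/2)·9.500²·sin(360°/24) = 280.30 mm²); Merging all regions: only the r=9.5 cylinder at (16, 8.5) is present, so the union is just that shape — area = 280.30 mm²; the 8×14 cube at (4.5, 10.5) contributes its full rectangle (area 112.00 mm²); Taking the union: the regions partially overlap — summed areas 392.30 mm² minus the doubly-counted overlap 26.05 mm² gives 366.25 mm² — area = 366.25 mm². So its area = 366.25 mm². Layer 3 (z = 0.96): the 19.5×24 cube contributes its full rectangle (area 468.00 mm²); the cylinder at (16, 8.5) is not intersected at this z (z outside [13.5, 26.5]); Taking the union: only the 19.5×24 cube is present, so the union is just that shape — area = 468.00 mm²; the cube at (4.5, 10.5) is absent (z outside [7.5, 25]); Taking the union: only the result so far is present, so the union is just that shape — area = 468.00 mm². So its area = 468.00 mm². Layer 3 is larger (468.00 vs 366.25 mm²).

layer 3 (z = 0.96 mm)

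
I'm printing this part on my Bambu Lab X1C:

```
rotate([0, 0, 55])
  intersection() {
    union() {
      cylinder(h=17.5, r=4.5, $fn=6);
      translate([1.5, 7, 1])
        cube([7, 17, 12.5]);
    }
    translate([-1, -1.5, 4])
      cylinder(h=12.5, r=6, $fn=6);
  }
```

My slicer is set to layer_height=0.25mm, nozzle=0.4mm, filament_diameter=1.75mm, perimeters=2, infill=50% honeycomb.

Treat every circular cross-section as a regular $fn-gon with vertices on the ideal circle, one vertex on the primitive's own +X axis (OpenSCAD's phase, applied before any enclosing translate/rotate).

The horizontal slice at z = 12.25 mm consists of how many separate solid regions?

1

At z = 12.25 mm: the cylinder: section is a regular 6-gon, circumradius r=4.5; the 7×17 cube at (1.5, 7) contributes its full rectangle; Taking the union: the 2 present regions are separate (no shared area or edge), so areas and boundary lengths simply add and each stays a separate island — 2 connected regions; the cylinder at (-1, -1.5): section is a regular 6-gon, circumradius r=6; Keeping only the common overlap: the r=6 cylinder at (-1, -1.5) partially overlaps that combined region; clipping to the common part keeps 50.27 mm² — 1 connected region; (whole slice rotated 55° about Z — lengths, areas and connectivity unchanged). The result has 1 disconnected region.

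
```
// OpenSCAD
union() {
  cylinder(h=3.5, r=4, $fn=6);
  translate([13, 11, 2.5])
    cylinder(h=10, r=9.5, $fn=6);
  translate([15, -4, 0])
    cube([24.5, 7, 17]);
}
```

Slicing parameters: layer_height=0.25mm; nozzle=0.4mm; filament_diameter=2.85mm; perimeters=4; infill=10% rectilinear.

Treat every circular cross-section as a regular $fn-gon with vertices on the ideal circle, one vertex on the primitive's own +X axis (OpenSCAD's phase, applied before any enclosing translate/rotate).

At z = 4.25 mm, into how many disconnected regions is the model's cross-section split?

1

At z = 4.25 mm: the cylinder does not reach this height (z outside [0, 3.5]); the cylinder at (13, 11): section is a regular 6-gon, circumradius r=9.5; the 24.5×7 cube at (15, -4) contributes its full rectangle; Taking the union: the regions partially overlap (shared area 0.64 mm²), so overlapping operands fuse into one piece — 1 connected region. The result has 1 disconnected region.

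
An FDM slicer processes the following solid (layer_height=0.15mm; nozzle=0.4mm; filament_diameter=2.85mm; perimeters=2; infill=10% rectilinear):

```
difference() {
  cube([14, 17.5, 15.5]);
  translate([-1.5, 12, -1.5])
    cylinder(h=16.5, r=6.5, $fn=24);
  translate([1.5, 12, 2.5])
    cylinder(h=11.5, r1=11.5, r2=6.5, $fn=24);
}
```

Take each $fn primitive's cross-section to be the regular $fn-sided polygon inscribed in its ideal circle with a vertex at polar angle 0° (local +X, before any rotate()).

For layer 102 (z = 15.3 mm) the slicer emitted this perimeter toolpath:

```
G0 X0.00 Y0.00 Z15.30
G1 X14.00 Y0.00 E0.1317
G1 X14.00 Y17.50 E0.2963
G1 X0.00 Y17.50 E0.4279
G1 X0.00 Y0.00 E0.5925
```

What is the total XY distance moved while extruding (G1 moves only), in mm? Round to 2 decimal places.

Sum the Euclidean lengths of each G1 segment: total = 63.00 mm.

63.00 mm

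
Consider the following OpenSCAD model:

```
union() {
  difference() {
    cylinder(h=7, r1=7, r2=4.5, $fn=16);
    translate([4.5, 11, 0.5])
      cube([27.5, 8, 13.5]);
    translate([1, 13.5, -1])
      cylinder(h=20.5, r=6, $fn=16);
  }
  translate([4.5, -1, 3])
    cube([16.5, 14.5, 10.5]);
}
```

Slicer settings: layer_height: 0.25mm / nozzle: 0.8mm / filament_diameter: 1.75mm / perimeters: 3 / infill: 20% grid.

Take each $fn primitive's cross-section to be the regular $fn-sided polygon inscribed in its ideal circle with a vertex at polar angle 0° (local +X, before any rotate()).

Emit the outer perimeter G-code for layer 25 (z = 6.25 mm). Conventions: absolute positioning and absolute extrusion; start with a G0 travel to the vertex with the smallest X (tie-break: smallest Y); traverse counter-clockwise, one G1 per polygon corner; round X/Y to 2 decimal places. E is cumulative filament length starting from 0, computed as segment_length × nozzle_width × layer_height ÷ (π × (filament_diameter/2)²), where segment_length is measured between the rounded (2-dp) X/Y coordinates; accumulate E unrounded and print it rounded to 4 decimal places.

G0 X-4.77 Y0.00 Z6.25
G1 X-4.40 Y-1.82 E0.1544
G1 X-3.37 Y-3.37 E0.3092
G1 X-1.82 Y-4.40 E0.4639
G1 X0.00 Y-4.77 E0.6183
G1 X1.82 Y-4.40 E0.7728
G1 X3.37 Y-3.37 E0.9275
G1 X4.40 Y-1.82 E1.0823
G1 X4.57 Y-1.00 E1.1519
G1 X21.00 Y-1.00 E2.5181
G1 X21.00 Y13.50 E3.7237
G1 X4.50 Y13.50 E5.0957
G1 X4.50 Y1.35 E6.1060
G1 X4.40 Y1.82 E6.1460
G1 X3.37 Y3.37 E6.3007
G1 X1.82 Y4.40 E6.4554
G1 X0.00 Y4.77 E6.6099
G1 X-1.82 Y4.40 E6.7643
G1 X-3.37 Y3.37 E6.9190
G1 X-4.40 Y1.82 E7.0738
G1 X-4.77 Y0.00 E7.2282

At z = 6.25 mm: the cone contributes a regular 16-gon of circumradius 4.768 (interpolated between r1=7 and r2=4.5 at t=0.893); the cube at (4.5, 11) (footprint 27.5×8) is included at this height; the r=6 cylinder at (1, 13.5) gives a regular 16-gon of circumradius 6 (constant along its height); After the difference (first − rest): starting from the cone, the 27.5×8 cube at (4.5, 11) misses the remaining region (no effect); the r=6 cylinder at (1, 13.5) misses the remaining region (no effect) — 1 connected region; the 16.5×14.5 cube at (4.5, -1) contributes its full rectangle; Combining (union): the regions partially overlap (shared area 0.35 mm²), so overlapping operands fuse into one piece — 1 connected region. The outline is a single polygon with 20 vertices. Extrusion per mm of travel: 0.8 × 0.25 / (π × 0.875²) = 0.083150. Accumulating E over each segment gives final E = 7.2282.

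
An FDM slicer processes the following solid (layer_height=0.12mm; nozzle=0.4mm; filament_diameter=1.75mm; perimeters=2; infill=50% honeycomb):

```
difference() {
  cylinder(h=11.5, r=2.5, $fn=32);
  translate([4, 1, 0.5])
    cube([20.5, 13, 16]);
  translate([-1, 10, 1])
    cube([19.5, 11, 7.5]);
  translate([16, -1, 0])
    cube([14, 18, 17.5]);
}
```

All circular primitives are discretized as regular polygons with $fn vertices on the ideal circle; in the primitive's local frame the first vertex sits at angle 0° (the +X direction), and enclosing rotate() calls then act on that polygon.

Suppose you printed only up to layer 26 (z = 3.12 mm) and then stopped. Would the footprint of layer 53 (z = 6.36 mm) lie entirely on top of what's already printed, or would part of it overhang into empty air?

Compare the two slices. At z = 3.12: the cylinder: section is a regular 32-gon, circumradius r=2.5 (area = (32/2)·2.500²·sin(360°/32) = 19.51 mm²); the cube at (4, 1) is present — its section is the full 20.5×13 rectangle (area 266.50 mm²); the cube at (-1, 10) (footprint 19.5×11) is included at this height (area 214.50 mm²); the 14×18 cube at (16, -1) contributes its full rectangle (area 252.00 mm²); After the difference (first − rest): starting from the r=2.5 cylinder (19.51 mm²), the 20.5×13 cube at (4, 1) misses the remaining region (no effect); the 19.5×11 cube at (-1, 10) misses the remaining region (no effect); the 14×18 cube at (16, -1) misses the remaining region (no effect) — area = 19.51 mm². At z = 6.36: the cylinder: section is a regular 32-gon, circumradius r=2.5 (area = (32/2)·2.500²·sin(360°/32) = 19.51 mm²); the 20.5×13 cube at (4, 1) contributes its full rectangle (area 266.50 mm²); the cube at (-1, 10) (footprint 19.5×11) is included at this height (area 214.50 mm²); the cube at (16, -1) (footprint 14×18) is included at this height (area 252.00 mm²); Taking the first minus the rest: starting from the r=2.5 cylinder (19.51 mm²), the 20.5×13 cube at (4, 1) misses the remaining region (no effect); the 19.5×11 cube at (-1, 10) misses the remaining region (no effect); the 14×18 cube at (16, -1) misses the remaining region (no effect) — area = 19.51 mm². Checking containment: the cross-section at z = 6.36 is a subset of the cross-section at z = 3.12.

entirely on top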